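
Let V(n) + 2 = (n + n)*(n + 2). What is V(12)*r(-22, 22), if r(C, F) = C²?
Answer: 161656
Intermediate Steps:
V(n) = -2 + 2*n*(2 + n) (V(n) = -2 + (n + n)*(n + 2) = -2 + (2*n)*(2 + n) = -2 + 2*n*(2 + n))
V(12)*r(-22, 22) = (-2 + 2*12² + 4*12)*(-22)² = (-2 + 2*144 + 48)*484 = (-2 + 288 + 48)*484 = 334*484 = 161656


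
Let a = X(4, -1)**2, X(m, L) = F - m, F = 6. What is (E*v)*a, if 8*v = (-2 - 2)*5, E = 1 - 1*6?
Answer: 50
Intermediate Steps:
X(m, L) = 6 - m
E = -5 (E = 1 - 6 = -5)
v = -5/2 (v = ((-2 - 2)*5)/8 = (-4*5)/8 = (1/8)*(-20) = -5/2 ≈ -2.5000)
a = 4 (a = (6 - 1*4)**2 = (6 - 4)**2 = 2**2 = 4)
(E*v)*a = -5*(-5/2)*4 = (25/2)*4 = 50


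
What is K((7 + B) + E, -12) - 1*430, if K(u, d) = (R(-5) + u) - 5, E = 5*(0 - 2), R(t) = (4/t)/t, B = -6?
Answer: -11096/25 ≈ -443.84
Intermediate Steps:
R(t) = 4/t**2
E = -10 (E = 5*(-2) = -10)
K(u, d) = -121/25 + u (K(u, d) = (4/(-5)**2 + u) - 5 = (4*(1/25) + u) - 5 = (4/25 + u) - 5 = -121/25 + u)
K((7 + B) + E, -12) - 1*430 = (-121/25 + ((7 - 6) - 10)) - 1*430 = (-121/25 + (1 - 10)) - 430 = (-121/25 - 9) - 430 = -346/25 - 430 = -11096/25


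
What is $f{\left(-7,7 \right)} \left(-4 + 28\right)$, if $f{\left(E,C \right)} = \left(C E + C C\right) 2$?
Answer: $0$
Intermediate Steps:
$f{\left(E,C \right)} = 2 C^{2} + 2 C E$ ($f{\left(E,C \right)} = \left(C E + C^{2}\right) 2 = \left(C^{2} + C E\right) 2 = 2 C^{2} + 2 C E$)
$f{\left(-7,7 \right)} \left(-4 + 28\right) = 2 \cdot 7 \left(7 - 7\right) \left(-4 + 28\right) = 2 \cdot 7 \cdot 0 \cdot 24 = 0 \cdot 24 = 0$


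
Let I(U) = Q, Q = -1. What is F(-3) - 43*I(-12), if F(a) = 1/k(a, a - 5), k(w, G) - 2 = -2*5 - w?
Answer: 214/5 ≈ 42.800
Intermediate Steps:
k(w, G) = -8 - w (k(w, G) = 2 + (-2*5 - w) = 2 + (-10 - w) = -8 - w)
I(U) = -1
F(a) = 1/(-8 - a)
F(-3) - 43*I(-12) = -1/(8 - 3) - 43*(-1) = -1/5 + 43 = -1*⅕ + 43 = -⅕ + 43 = 214/5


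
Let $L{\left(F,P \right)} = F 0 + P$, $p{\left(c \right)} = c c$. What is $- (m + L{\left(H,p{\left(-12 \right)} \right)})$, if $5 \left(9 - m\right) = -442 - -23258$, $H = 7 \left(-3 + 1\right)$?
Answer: $\frac{22051}{5} \approx 4410.2$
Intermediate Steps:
$H = -14$ ($H = 7 \left(-2\right) = -14$)
$p{\left(c \right)} = c^{2}$
$L{\left(F,P \right)} = P$ ($L{\left(F,P \right)} = 0 + P = P$)
$m = - \frac{22771}{5}$ ($m = 9 - \frac{-442 - -23258}{5} = 9 - \frac{-442 + 23258}{5} = 9 - \frac{22816}{5} = - \frac{22771}{5} \approx -4554.2$)
$- (m + L{\left(H,p{\left(-12 \right)} \right)}) = - (- \frac{22771}{5} + \left(-12\right)^{2}) = - (- \frac{22771}{5} + 144) = \left(-1\right) \left(- \frac{22051}{5}\right) = \frac{22051}{5}$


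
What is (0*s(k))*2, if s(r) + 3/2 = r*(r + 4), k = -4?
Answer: 0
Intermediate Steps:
s(r) = -3/2 + r*(4 + r) (s(r) = -3/2 + r*(r + 4) = -3/2 + r*(4 + r))
(0*s(k))*2 = (0*(-3/2 + (-4)² + 4*(-4)))*2 = (0*(-3/2 + 16 - 16))*2 = (0*(-3/2))*2 = 0*2 = 0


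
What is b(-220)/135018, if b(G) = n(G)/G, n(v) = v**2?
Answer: -110/67509 ≈ -0.0016294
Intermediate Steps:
b(G) = G (b(G) = G**2/G = G)
b(-220)/135018 = -220/135018 = -220*1/135018 = -110/67509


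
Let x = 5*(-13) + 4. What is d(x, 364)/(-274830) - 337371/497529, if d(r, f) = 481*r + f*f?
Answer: -3200939465/3038575446 ≈ -1.0534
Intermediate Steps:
x = -61 (x = -65 + 4 = -61)
d(r, f) = f**2 + 481*r (d(r, f) = 481*r + f**2 = f**2 + 481*r)
d(x, 364)/(-274830) - 337371/497529 = (364**2 + 481*(-61))/(-274830) - 337371/497529 = (132496 - 29341)*(-1/274830) - 337371*1/497529 = 103155*(-1/274830) - 112457/165843 = -6877/18322 - 112457/165843 = -3200939465/3038575446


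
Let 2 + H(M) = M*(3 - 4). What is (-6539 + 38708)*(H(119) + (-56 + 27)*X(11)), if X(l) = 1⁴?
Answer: -4825350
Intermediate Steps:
X(l) = 1
H(M) = -2 - M (H(M) = -2 + M*(3 - 4) = -2 + M*(-1) = -2 - M)
(-6539 + 38708)*(H(119) + (-56 + 27)*X(11)) = (-6539 + 38708)*((-2 - 1*119) + (-56 + 27)*1) = 32169*((-2 - 119) - 29*1) = 32169*(-121 - 29) = 32169*(-150) = -4825350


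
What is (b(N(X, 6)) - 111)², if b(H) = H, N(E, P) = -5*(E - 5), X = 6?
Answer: 13456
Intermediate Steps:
N(E, P) = 25 - 5*E (N(E, P) = -5*(-5 + E) = 25 - 5*E)
(b(N(X, 6)) - 111)² = ((25 - 5*6) - 111)² = ((25 - 30) - 111)² = (-5 - 111)² = (-116)² = 13456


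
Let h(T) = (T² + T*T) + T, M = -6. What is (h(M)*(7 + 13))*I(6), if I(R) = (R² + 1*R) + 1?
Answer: 56760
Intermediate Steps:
h(T) = T + 2*T² (h(T) = (T² + T²) + T = 2*T² + T = T + 2*T²)
I(R) = 1 + R + R² (I(R) = (R² + R) + 1 = (R + R²) + 1 = 1 + R + R²)
(h(M)*(7 + 13))*I(6) = ((-6*(1 + 2*(-6)))*(7 + 13))*(1 + 6 + 6²) = (-6*(1 - 12)*20)*(1 + 6 + 36) = (-6*(-11)*20)*43 = (66*20)*43 = 1320*43 = 56760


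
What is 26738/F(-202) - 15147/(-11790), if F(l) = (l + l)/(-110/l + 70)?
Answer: -31187141796/6681655 ≈ -4667.6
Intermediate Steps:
F(l) = 2*l/(70 - 110/l) (F(l) = (2*l)/(70 - 110/l) = 2*l/(70 - 110/l))
26738/F(-202) - 15147/(-11790) = 26738/(((1/5)*(-202)**2/(-11 + 7*(-202)))) - 15147/(-11790) = 26738/(((1/5)*40804/(-11 - 1414))) - 15147*(-1/11790) = 26738/(((1/5)*40804/(-1425))) + 1683/1310 = 26738/(((1/5)*40804*(-1/1425))) + 1683/1310 = 26738/(-40804/7125) + 1683/1310 = 26738*(-7125/40804) + 1683/1310 = -95254125/20402 + 1683/1310 = -31187141796/6681655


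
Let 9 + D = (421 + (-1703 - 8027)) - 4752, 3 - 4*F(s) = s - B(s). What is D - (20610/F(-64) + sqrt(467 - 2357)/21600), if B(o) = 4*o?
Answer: -286310/21 - I*sqrt(210)/7200 ≈ -13634.0 - 0.0020127*I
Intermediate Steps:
F(s) = 3/4 + 3*s/4 (F(s) = 3/4 - (s - 4*s)/4 = 3/4 - (-3)*s/4 = 3/4 + 3*s/4)
D = -14070 (D = -9 + ((421 + (-1703 - 8027)) - 4752) = -9 + ((421 - 9730) - 4752) = -9 + (-9309 - 4752) = -9 - 14061 = -14070)
D - (20610/F(-64) + sqrt(467 - 2357)/21600) = -14070 - (20610/(3/4 + (3/4)*(-64)) + sqrt(467 - 2357)/21600) = -14070 - (20610/(3/4 - 48) + sqrt(-1890)*(1/21600)) = -14070 - (20610/(-189/4) + (3*I*sqrt(210))*(1/21600)) = -14070 - (20610*(-4/189) + I*sqrt(210)/7200) = -14070 - (-9160/21 + I*sqrt(210)/7200) = -14070 + (9160/21 - I*sqrt(210)/7200) = -286310/21 - I*sqrt(210)/7200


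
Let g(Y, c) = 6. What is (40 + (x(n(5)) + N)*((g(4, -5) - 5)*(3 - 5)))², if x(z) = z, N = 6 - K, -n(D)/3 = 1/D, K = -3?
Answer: 13456/25 ≈ 538.24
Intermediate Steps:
n(D) = -3/D
N = 9 (N = 6 - 1*(-3) = 6 + 3 = 9)
(40 + (x(n(5)) + N)*((g(4, -5) - 5)*(3 - 5)))² = (40 + (-3/5 + 9)*((6 - 5)*(3 - 5)))² = (40 + (-3*⅕ + 9)*(1*(-2)))² = (40 + (-⅗ + 9)*(-2))² = (40 + (42/5)*(-2))² = (40 - 84/5)² = (116/5)² = 13456/25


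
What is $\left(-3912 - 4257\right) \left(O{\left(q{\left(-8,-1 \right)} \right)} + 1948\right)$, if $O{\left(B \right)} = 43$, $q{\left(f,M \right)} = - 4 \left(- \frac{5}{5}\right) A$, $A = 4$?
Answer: $-16264479$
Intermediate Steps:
$q{\left(f,M \right)} = 16$ ($q{\left(f,M \right)} = - 4 \left(- \frac{5}{5}\right) 4 = - 4 \left(\left(-5\right) \frac{1}{5}\right) 4 = \left(-4\right) \left(-1\right) 4 = 4 \cdot 4 = 16$)
$\left(-3912 - 4257\right) \left(O{\left(q{\left(-8,-1 \right)} \right)} + 1948\right) = \left(-3912 - 4257\right) \left(43 + 1948\right) = \left(-8169\right) 1991 = -16264479$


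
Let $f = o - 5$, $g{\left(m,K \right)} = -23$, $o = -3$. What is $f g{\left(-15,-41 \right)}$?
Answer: $184$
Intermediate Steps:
$f = -8$ ($f = -3 - 5 = -8$)
$f g{\left(-15,-41 \right)} = \left(-8\right) \left(-23\right) = 184$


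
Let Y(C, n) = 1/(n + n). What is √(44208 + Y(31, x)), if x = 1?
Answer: √176834/2 ≈ 210.26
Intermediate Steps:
Y(C, n) = 1/(2*n)
√(44208 + Y(31, x)) = √(44208 + (½)/1) = √(44208 + (½)*1) = √(44208 + ½) = √(88417/2) = √176834/2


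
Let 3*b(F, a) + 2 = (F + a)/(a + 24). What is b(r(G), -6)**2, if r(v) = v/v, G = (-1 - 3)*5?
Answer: 1681/2916 ≈ 0.57647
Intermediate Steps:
G = -20 (G = -4*5 = -20)
r(v) = 1
b(F, a) = -2/3 + (F + a)/(3*(24 + a)) (b(F, a) = -2/3 + ((F + a)/(a + 24))/3 = -2/3 + ((F + a)/(24 + a))/3 = -2/3 + (F + a)/(3*(24 + a)))
b(r(G), -6)**2 = ((-48 + 1 - 1*(-6))/(3*(24 - 6)))**2 = ((1/3)*(-48 + 1 + 6)/18)**2 = ((1/3)*(1/18)*(-41))**2 = (-41/54)**2 = 1681/2916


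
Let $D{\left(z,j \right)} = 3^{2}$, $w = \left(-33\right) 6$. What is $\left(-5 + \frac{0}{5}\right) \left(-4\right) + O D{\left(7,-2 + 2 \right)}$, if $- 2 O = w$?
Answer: $911$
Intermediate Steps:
$w = -198$
$O = 99$ ($O = \left(- \frac{1}{2}\right) \left(-198\right) = 99$)
$D{\left(z,j \right)} = 9$
$\left(-5 + \frac{0}{5}\right) \left(-4\right) + O D{\left(7,-2 + 2 \right)} = \left(-5 + \frac{0}{5}\right) \left(-4\right) + 99 \cdot 9 = \left(-5 + 0 \cdot \frac{1}{5}\right) \left(-4\right) + 891 = \left(-5 + 0\right) \left(-4\right) + 891 = \left(-5\right) \left(-4\right) + 891 = 20 + 891 = 911$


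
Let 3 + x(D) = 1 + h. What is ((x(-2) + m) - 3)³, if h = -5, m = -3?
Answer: -2197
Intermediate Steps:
x(D) = -7 (x(D) = -3 + (1 - 5) = -3 - 4 = -7)
((x(-2) + m) - 3)³ = ((-7 - 3) - 3)³ = (-10 - 3)³ = (-13)³ = -2197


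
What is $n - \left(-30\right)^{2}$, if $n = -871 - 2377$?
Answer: $-4148$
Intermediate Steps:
$n = -3248$
$n - \left(-30\right)^{2} = -3248 - \left(-30\right)^{2} = -3248 - 900 = -4148$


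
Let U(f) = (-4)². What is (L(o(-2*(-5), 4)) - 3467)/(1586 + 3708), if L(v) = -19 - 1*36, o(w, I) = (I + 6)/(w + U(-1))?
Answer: -1761/2647 ≈ -0.66528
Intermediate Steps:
U(f) = 16
o(w, I) = (6 + I)/(16 + w) (o(w, I) = (I + 6)/(w + 16) = (6 + I)/(16 + w))
L(v) = -55 (L(v) = -19 - 36 = -55)
(L(o(-2*(-5), 4)) - 3467)/(1586 + 3708) = (-55 - 3467)/(1586 + 3708) = -3522/5294 = -3522*1/5294 = -1761/2647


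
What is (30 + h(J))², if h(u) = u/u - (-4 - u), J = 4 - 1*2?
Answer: 1369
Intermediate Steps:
J = 2 (J = 4 - 2 = 2)
h(u) = 5 + u (h(u) = 1 + (4 + u) = 5 + u)
(30 + h(J))² = (30 + (5 + 2))² = (30 + 7)² = 37² = 1369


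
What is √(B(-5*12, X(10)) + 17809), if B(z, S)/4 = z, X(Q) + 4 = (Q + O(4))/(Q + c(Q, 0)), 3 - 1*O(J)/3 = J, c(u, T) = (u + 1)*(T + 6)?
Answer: √17569 ≈ 132.55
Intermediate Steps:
c(u, T) = (1 + u)*(6 + T)
O(J) = 9 - 3*J
X(Q) = -4 + (-3 + Q)/(6 + 7*Q) (X(Q) = -4 + (Q + (9 - 3*4))/(Q + (6 + 0 + 6*Q + 0*Q)) = -4 + (Q + (9 - 12))/(Q + (6 + 0 + 6*Q + 0)) = -4 + (Q - 3)/(Q + (6 + 6*Q)) = -4 + (-3 + Q)/(6 + 7*Q))
B(z, S) = 4*z
√(B(-5*12, X(10)) + 17809) = √(4*(-5*12) + 17809) = √(4*(-60) + 17809) = √(-240 + 17809) = √17569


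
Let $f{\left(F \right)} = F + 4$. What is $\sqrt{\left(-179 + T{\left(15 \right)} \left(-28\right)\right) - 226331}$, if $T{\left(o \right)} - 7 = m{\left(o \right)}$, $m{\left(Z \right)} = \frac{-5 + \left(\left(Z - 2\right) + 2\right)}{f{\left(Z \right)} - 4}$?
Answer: $\frac{i \sqrt{2040522}}{3} \approx 476.16 i$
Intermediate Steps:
$f{\left(F \right)} = 4 + F$
$m{\left(Z \right)} = \frac{-5 + Z}{Z}$ ($m{\left(Z \right)} = \frac{-5 + \left(\left(Z - 2\right) + 2\right)}{\left(4 + Z\right) - 4} = \frac{-5 + \left(\left(-2 + Z\right) + 2\right)}{Z} = \frac{-5 + Z}{Z}$)
$T{\left(o \right)} = 7 + \frac{-5 + o}{o}$
$\sqrt{\left(-179 + T{\left(15 \right)} \left(-28\right)\right) - 226331} = \sqrt{\left(-179 + \left(8 - \frac{5}{15}\right) \left(-28\right)\right) - 226331} = \sqrt{\left(-179 + \left(8 - \frac{1}{3}\right) \left(-28\right)\right) - 226331} = \sqrt{\left(-179 + \frac{23}{3} \left(-28\right)\right) - 226331} = \sqrt{\left(-179 - \frac{644}{3}\right) - 226331} = \sqrt{- \frac{1181}{3} - 226331} = \sqrt{- \frac{680174}{3}} = \frac{i \sqrt{2040522}}{3}$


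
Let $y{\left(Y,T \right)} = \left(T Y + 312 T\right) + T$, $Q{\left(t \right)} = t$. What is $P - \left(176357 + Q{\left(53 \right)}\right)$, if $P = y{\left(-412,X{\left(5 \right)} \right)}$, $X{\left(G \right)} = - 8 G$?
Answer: $-172450$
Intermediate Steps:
$y{\left(Y,T \right)} = 313 T + T Y$ ($y{\left(Y,T \right)} = \left(312 T + T Y\right) + T = 313 T + T Y$)
$P = 3960$ ($P = \left(-8\right) 5 \left(313 - 412\right) = \left(-40\right) \left(-99\right) = 3960$)
$P - \left(176357 + Q{\left(53 \right)}\right) = 3960 - \left(176357 + 53\right) = 3960 - 176410 = -172450$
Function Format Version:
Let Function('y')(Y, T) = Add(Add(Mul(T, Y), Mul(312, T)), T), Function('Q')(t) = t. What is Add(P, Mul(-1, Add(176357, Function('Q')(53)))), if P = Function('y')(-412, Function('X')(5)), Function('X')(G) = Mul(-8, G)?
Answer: -172450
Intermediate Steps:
Function('y')(Y, T) = Add(Mul(313, T), Mul(T, Y)) (Function('y')(Y, T) = Add(Add(Mul(312, T), Mul(T, Y)), T) = Add(Mul(313, T), Mul(T, Y)))
P = 3960 (P = Mul(Mul(-8, 5), Add(313, -412)) = Mul(-40, -99) = 3960)
Add(P, Mul(-1, Add(176357, Function('Q')(53)))) = Add(3960, Mul(-1, Add(176357, 53))) = Add(3960, Mul(-1, 176410)) = Add(3960, -176410) = -172450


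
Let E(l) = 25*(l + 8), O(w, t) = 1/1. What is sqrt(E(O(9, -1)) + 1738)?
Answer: sqrt(1963) ≈ 44.306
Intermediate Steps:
O(w, t) = 1
E(l) = 200 + 25*l (E(l) = 25*(8 + l) = 200 + 25*l)
sqrt(E(O(9, -1)) + 1738) = sqrt((200 + 25*1) + 1738) = sqrt((200 + 25) + 1738) = sqrt(225 + 1738) = sqrt(1963)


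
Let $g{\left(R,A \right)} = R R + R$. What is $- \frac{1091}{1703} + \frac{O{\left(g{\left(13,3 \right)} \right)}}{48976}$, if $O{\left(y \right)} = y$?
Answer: $- \frac{26561435}{41703064} \approx -0.63692$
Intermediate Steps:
$g{\left(R,A \right)} = R + R^{2}$ ($g{\left(R,A \right)} = R^{2} + R = R + R^{2}$)
$- \frac{1091}{1703} + \frac{O{\left(g{\left(13,3 \right)} \right)}}{48976} = - \frac{1091}{1703} + \frac{13 \left(1 + 13\right)}{48976} = \left(-1091\right) \frac{1}{1703} + 13 \cdot 14 \cdot \frac{1}{48976} = - \frac{1091}{1703} + 182 \cdot \frac{1}{48976} = - \frac{1091}{1703} + \frac{91}{24488} = - \frac{26561435}{41703064}$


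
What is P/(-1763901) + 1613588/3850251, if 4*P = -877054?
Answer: 2460285997951/4527641059434 ≈ 0.54339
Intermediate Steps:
P = -438527/2 (P = (¼)*(-877054) = -438527/2 ≈ -2.1926e+5)
P/(-1763901) + 1613588/3850251 = -438527/2/(-1763901) + 1613588/3850251 = -438527/2*(-1/1763901) + 1613588*(1/3850251) = 438527/3527802 + 1613588/3850251 = 2460285997951/4527641059434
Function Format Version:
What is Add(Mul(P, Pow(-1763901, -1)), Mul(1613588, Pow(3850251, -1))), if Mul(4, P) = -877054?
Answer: Rational(2460285997951, 4527641059434) ≈ 0.54339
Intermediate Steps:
P = Rational(-438527, 2) (P = Mul(Rational(1, 4), -877054) = Rational(-438527, 2) ≈ -2.1926e+5)
Add(Mul(P, Pow(-1763901, -1)), Mul(1613588, Pow(3850251, -1))) = Add(Mul(Rational(-438527, 2), Pow(-1763901, -1)), Mul(1613588, Pow(3850251, -1))) = Add(Mul(Rational(-438527, 2), Rational(-1, 1763901)), Mul(1613588, Rational(1, 3850251))) = Add(Rational(438527, 3527802), Rational(1613588, 3850251)) = Rational(2460285997951, 4527641059434)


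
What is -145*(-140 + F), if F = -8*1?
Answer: 21460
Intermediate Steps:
F = -8
-145*(-140 + F) = -145*(-140 - 8) = -145*(-148) = 21460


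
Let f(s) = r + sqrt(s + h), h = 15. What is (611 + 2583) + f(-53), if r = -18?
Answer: 3176 + I*sqrt(38) ≈ 3176.0 + 6.1644*I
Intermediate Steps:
f(s) = -18 + sqrt(15 + s) (f(s) = -18 + sqrt(s + 15) = -18 + sqrt(15 + s))
(611 + 2583) + f(-53) = (611 + 2583) + (-18 + sqrt(15 - 53)) = 3194 + (-18 + sqrt(-38)) = 3194 + (-18 + I*sqrt(38)) = 3176 + I*sqrt(38)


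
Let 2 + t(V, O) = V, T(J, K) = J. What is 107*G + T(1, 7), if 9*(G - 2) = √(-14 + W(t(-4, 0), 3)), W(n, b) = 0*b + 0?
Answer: 215 + 107*I*√14/9 ≈ 215.0 + 44.484*I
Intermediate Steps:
t(V, O) = -2 + V
W(n, b) = 0 (W(n, b) = 0 + 0 = 0)
G = 2 + I*√14/9 (G = 2 + √(-14 + 0)/9 = 2 + √(-14)/9 = 2 + (I*√14)/9 = 2 + I*√14/9 ≈ 2.0 + 0.41574*I)
107*G + T(1, 7) = 107*(2 + I*√14/9) + 1 = (214 + 107*I*√14/9) + 1 = 215 + 107*I*√14/9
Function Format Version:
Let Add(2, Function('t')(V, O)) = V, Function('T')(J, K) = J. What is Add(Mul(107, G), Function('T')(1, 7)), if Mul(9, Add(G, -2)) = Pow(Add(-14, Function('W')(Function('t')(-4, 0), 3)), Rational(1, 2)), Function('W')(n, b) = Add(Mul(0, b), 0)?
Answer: Add(215, Mul(Rational(107, 9), I, Pow(14, Rational(1, 2)))) ≈ Add(215.00, Mul(44.484, I))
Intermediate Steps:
Function('t')(V, O) = Add(-2, V)
Function('W')(n, b) = 0 (Function('W')(n, b) = Add(0, 0) = 0)
G = Add(2, Mul(Rational(1, 9), I, Pow(14, Rational(1, 2)))) (G = Add(2, Mul(Rational(1, 9), Pow(Add(-14, 0), Rational(1, 2)))) = Add(2, Mul(Rational(1, 9), Pow(-14, Rational(1, 2)))) = Add(2, Mul(Rational(1, 9), Mul(I, Pow(14, Rational(1, 2))))) = Add(2, Mul(Rational(1, 9), I, Pow(14, Rational(1, 2)))) ≈ Add(2.0000, Mul(0.41574, I)))
Add(Mul(107, G), Function('T')(1, 7)) = Add(Mul(107, Add(2, Mul(Rational(1, 9), I, Pow(14, Rational(1, 2))))), 1) = Add(Add(214, Mul(Rational(107, 9), I, Pow(14, Rational(1, 2)))), 1) = Add(215, Mul(Rational(107, 9), I, Pow(14, Rational(1, 2))))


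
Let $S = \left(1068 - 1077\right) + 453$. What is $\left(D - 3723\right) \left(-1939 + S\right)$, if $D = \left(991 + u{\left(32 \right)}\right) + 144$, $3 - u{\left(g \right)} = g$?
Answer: $3912415$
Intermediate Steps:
$u{\left(g \right)} = 3 - g$
$S = 444$ ($S = -9 + 453 = 444$)
$D = 1106$ ($D = \left(991 + \left(3 - 32\right)\right) + 144 = \left(991 - 29\right) + 144 = 962 + 144 = 1106$)
$\left(D - 3723\right) \left(-1939 + S\right) = \left(1106 - 3723\right) \left(-1939 + 444\right) = \left(1106 - 3723\right) \left(-1495\right) = \left(-2617\right) \left(-1495\right) = 3912415$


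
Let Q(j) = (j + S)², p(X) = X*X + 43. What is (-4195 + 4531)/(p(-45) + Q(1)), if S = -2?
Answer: 336/2069 ≈ 0.16240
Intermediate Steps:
p(X) = 43 + X² (p(X) = X² + 43 = 43 + X²)
Q(j) = (-2 + j)² (Q(j) = (j - 2)² = (-2 + j)²)
(-4195 + 4531)/(p(-45) + Q(1)) = (-4195 + 4531)/((43 + (-45)²) + (-2 + 1)²) = 336/((43 + 2025) + (-1)²) = 336/(2068 + 1) = 336/2069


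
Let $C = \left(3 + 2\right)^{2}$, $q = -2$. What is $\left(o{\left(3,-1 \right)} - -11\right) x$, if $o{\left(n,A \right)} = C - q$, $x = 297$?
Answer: $11286$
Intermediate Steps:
$C = 25$ ($C = 5^{2} = 25$)
$o{\left(n,A \right)} = 27$ ($o{\left(n,A \right)} = 25 - -2 = 25 + 2 = 27$)
$\left(o{\left(3,-1 \right)} - -11\right) x = \left(27 - -11\right) 297 = \left(27 + 11\right) 297 = 38 \cdot 297 = 11286$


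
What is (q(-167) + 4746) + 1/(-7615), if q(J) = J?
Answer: 34869084/7615 ≈ 4579.0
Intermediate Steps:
(q(-167) + 4746) + 1/(-7615) = (-167 + 4746) + 1/(-7615) = 4579 - 1/7615 = 34869084/7615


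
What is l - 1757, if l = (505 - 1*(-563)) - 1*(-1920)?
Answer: 1231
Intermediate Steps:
l = 2988 (l = (505 + 563) + 1920 = 1068 + 1920 = 2988)
l - 1757 = 2988 - 1757 = 1231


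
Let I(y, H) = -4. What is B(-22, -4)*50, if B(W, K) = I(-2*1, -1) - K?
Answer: 0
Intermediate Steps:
B(W, K) = -4 - K
B(-22, -4)*50 = (-4 - 1*(-4))*50 = (-4 + 4)*50 = 0*50 = 0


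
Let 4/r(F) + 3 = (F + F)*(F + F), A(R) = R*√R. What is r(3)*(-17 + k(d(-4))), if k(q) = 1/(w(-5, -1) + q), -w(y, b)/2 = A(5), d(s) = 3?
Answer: -33400/16203 - 40*√5/16203 ≈ -2.0669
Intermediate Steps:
A(R) = R^(3/2)
w(y, b) = -10*√5
r(F) = 4/(-3 + 4*F²) (r(F) = 4/(-3 + (F + F)*(F + F)) = 4/(-3 + (2*F)*(2*F)) = 4/(-3 + 4*F²))
k(q) = 1/(q - 10*√5) (k(q) = 1/(-10*√5 + q) = 1/(q - 10*√5))
r(3)*(-17 + k(d(-4))) = (4/(-3 + 4*3²))*(-17 + 1/(3 - 10*√5)) = (4/(-3 + 4*9))*(-17 + 1/(3 - 10*√5)) = (4/(-3 + 36))*(-17 + 1/(3 - 10*√5)) = (4/33)*(-17 + 1/(3 - 10*√5)) = (4*(1/33))*(-17 + 1/(3 - 10*√5)) = 4*(-17 + 1/(3 - 10*√5))/33 = -68/33 + 4/(33*(3 - 10*√5))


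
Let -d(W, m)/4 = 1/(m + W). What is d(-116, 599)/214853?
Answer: -4/103773999 ≈ -3.8545e-8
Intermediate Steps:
d(W, m) = -4/(W + m) (d(W, m) = -4/(m + W) = -4/(W + m))
d(-116, 599)/214853 = -4/(-116 + 599)/214853 = -4/483*(1/214853) = -4*1/483*(1/214853) = -4/483*1/214853 = -4/103773999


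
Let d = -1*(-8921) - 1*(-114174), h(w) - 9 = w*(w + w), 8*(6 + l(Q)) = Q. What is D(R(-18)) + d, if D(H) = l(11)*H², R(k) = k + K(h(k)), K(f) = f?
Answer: -14123117/8 ≈ -1.7654e+6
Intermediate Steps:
l(Q) = -6 + Q/8
h(w) = 9 + 2*w² (h(w) = 9 + w*(w + w) = 9 + w*(2*w) = 9 + 2*w²)
d = 123095 (d = 8921 + 114174 = 123095)
R(k) = 9 + k + 2*k² (R(k) = k + (9 + 2*k²) = 9 + k + 2*k²)
D(H) = -37*H²/8 (D(H) = (-6 + (⅛)*11)*H² = (-6 + 11/8)*H² = -37*H²/8)
D(R(-18)) + d = -37*(9 - 18 + 2*(-18)²)²/8 + 123095 = -37*(9 - 18 + 2*324)²/8 + 123095 = -37*(9 - 18 + 648)²/8 + 123095 = -37/8*639² + 123095 = -37/8*408321 + 123095 = -15107877/8 + 123095 = -14123117/8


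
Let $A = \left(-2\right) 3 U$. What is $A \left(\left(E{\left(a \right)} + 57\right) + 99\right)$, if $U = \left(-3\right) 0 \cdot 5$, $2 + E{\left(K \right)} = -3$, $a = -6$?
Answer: $0$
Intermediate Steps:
$E{\left(K \right)} = -5$ ($E{\left(K \right)} = -2 - 3 = -5$)
$U = 0$ ($U = 0 \cdot 5 = 0$)
$A = 0$ ($A = \left(-2\right) 3 \cdot 0 = \left(-6\right) 0 = 0$)
$A \left(\left(E{\left(a \right)} + 57\right) + 99\right) = 0 \left(\left(-5 + 57\right) + 99\right) = 0 \left(52 + 99\right) = 0 \cdot 151 = 0$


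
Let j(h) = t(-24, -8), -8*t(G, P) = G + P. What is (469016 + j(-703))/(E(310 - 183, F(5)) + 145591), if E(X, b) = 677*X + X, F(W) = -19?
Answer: 469020/231697 ≈ 2.0243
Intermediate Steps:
t(G, P) = -G/8 - P/8 (t(G, P) = -(G + P)/8 = -G/8 - P/8)
j(h) = 4 (j(h) = -1/8*(-24) - 1/8*(-8) = 3 + 1 = 4)
E(X, b) = 678*X
(469016 + j(-703))/(E(310 - 183, F(5)) + 145591) = (469016 + 4)/(678*(310 - 183) + 145591) = 469020/(678*127 + 145591) = 469020/(86106 + 145591) = 469020/231697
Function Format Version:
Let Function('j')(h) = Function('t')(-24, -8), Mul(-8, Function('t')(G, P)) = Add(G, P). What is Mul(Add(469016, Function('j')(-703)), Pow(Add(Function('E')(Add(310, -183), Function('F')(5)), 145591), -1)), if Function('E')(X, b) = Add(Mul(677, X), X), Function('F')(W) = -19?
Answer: Rational(469020, 231697) ≈ 2.0243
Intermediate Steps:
Function('t')(G, P) = Add(Mul(Rational(-1, 8), G), Mul(Rational(-1, 8), P)) (Function('t')(G, P) = Mul(Rational(-1, 8), Add(G, P)) = Add(Mul(Rational(-1, 8), G), Mul(Rational(-1, 8), P)))
Function('j')(h) = 4 (Function('j')(h) = Add(Mul(Rational(-1, 8), -24), Mul(Rational(-1, 8), -8)) = Add(3, 1) = 4)
Function('E')(X, b) = Mul(678, X)
Mul(Add(469016, Function('j')(-703)), Pow(Add(Function('E')(Add(310, -183), Function('F')(5)), 145591), -1)) = Mul(Add(469016, 4), Pow(Add(Mul(678, Add(310, -183)), 145591), -1)) = Mul(469020, Pow(Add(Mul(678, 127), 145591), -1)) = Mul(469020, Pow(Add(86106, 145591), -1)) = Mul(469020, Pow(231697, -1)) = Mul(469020, Rational(1, 231697)) = Rational(469020, 231697)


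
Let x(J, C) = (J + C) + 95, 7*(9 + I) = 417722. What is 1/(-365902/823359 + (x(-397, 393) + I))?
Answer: 5763513/344405214950 ≈ 1.6735e-5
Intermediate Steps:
I = 417659/7 (I = -9 + (1/7)*417722 = -9 + 417722/7 = 417659/7 ≈ 59666.)
x(J, C) = 95 + C + J (x(J, C) = (C + J) + 95 = 95 + C + J)
1/(-365902/823359 + (x(-397, 393) + I)) = 1/(-365902/823359 + ((95 + 393 - 397) + 417659/7)) = 1/(-365902*1/823359 + (91 + 417659/7)) = 1/(-365902/823359 + 418296/7) = 1/(344405214950/5763513) = 5763513/344405214950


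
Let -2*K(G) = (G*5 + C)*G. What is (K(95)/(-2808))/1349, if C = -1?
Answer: 395/66456 ≈ 0.0059438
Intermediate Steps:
K(G) = -G*(-1 + 5*G)/2 (K(G) = -(G*5 - 1)*G/2 = -(5*G - 1)*G/2 = -(-1 + 5*G)*G/2 = -G*(-1 + 5*G)/2)
(K(95)/(-2808))/1349 = (((½)*95*(1 - 5*95))/(-2808))/1349 = (((½)*95*(1 - 475))*(-1/2808))*(1/1349) = (((½)*95*(-474))*(-1/2808))*(1/1349) = -22515*(-1/2808)*(1/1349) = (7505/936)*(1/1349) = 395/66456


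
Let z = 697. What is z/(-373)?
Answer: -697/373 ≈ -1.8686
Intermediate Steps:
z/(-373) = 697/(-373) = 697*(-1/373) = -697/373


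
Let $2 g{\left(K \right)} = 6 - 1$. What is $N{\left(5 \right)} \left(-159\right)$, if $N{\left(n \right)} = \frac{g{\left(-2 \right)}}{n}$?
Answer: $- \frac{159}{2} \approx -79.5$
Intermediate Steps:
$g{\left(K \right)} = \frac{5}{2}$ ($g{\left(K \right)} = \frac{6 - 1}{2} = \frac{1}{2} \cdot 5 = \frac{5}{2}$)
$N{\left(n \right)} = \frac{5}{2 n}$
$N{\left(5 \right)} \left(-159\right) = \frac{5}{2 \cdot 5} \left(-159\right) = \frac{5}{2} \cdot \frac{1}{5} \left(-159\right) = \frac{1}{2} \left(-159\right) = - \frac{159}{2}$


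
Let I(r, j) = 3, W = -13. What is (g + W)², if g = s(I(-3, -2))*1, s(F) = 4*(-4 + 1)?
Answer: 625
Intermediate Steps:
s(F) = -12 (s(F) = 4*(-3) = -12)
g = -12 (g = -12*1 = -12)
(g + W)² = (-12 - 13)² = (-25)² = 625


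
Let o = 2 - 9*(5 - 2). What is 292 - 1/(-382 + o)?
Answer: 118845/407 ≈ 292.00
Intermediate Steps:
o = -25 (o = 2 - 9*3 = 2 - 27 = -25)
292 - 1/(-382 + o) = 292 - 1/(-382 - 25) = 292 - 1/(-407) = 292 - 1*(-1/407) = 292 + 1/407 = 118845/407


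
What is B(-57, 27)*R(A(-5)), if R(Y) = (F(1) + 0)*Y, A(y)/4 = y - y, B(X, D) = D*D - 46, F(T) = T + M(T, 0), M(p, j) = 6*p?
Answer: 0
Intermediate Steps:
F(T) = 7*T (F(T) = T + 6*T = 7*T)
B(X, D) = -46 + D² (B(X, D) = D² - 46 = -46 + D²)
A(y) = 0 (A(y) = 4*(y - y) = 4*0 = 0)
R(Y) = 7*Y (R(Y) = (7*1 + 0)*Y = (7 + 0)*Y = 7*Y)
B(-57, 27)*R(A(-5)) = (-46 + 27²)*(7*0) = (-46 + 729)*0 = 683*0 = 0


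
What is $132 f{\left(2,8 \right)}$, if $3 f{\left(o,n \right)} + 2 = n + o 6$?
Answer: $792$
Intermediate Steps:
$f{\left(o,n \right)} = - \frac{2}{3} + 2 o + \frac{n}{3}$ ($f{\left(o,n \right)} = - \frac{2}{3} + \frac{n + o 6}{3} = - \frac{2}{3} + \frac{n + 6 o}{3} = - \frac{2}{3} + \left(2 o + \frac{n}{3}\right) = - \frac{2}{3} + 2 o + \frac{n}{3}$)
$132 f{\left(2,8 \right)} = 132 \left(- \frac{2}{3} + 2 \cdot 2 + \frac{1}{3} \cdot 8\right) = 132 \left(- \frac{2}{3} + 4 + \frac{8}{3}\right) = 132 \cdot 6 = 792$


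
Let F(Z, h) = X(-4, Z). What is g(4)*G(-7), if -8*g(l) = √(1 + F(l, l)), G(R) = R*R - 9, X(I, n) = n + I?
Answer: -5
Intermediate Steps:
X(I, n) = I + n
G(R) = -9 + R² (G(R) = R² - 9 = -9 + R²)
F(Z, h) = -4 + Z
g(l) = -√(-3 + l)/8 (g(l) = -√(1 + (-4 + l))/8 = -√(-3 + l)/8)
g(4)*G(-7) = (-√(-3 + 4)/8)*(-9 + (-7)²) = (-√1/8)*(-9 + 49) = -⅛*1*40 = -⅛*40 = -5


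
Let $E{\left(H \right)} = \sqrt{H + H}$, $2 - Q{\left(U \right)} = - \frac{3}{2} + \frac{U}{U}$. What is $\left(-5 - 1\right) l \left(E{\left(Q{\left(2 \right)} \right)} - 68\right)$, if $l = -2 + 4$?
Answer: $816 - 12 \sqrt{5} \approx 789.17$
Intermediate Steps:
$Q{\left(U \right)} = \frac{5}{2}$ ($Q{\left(U \right)} = 2 - \left(- \frac{3}{2} + \frac{U}{U}\right) = 2 - \left(\left(-3\right) \frac{1}{2} + 1\right) = 2 - \left(- \frac{3}{2} + 1\right) = 2 - - \frac{1}{2} = 2 + \frac{1}{2} = \frac{5}{2}$)
$E{\left(H \right)} = \sqrt{2} \sqrt{H}$ ($E{\left(H \right)} = \sqrt{2 H} = \sqrt{2} \sqrt{H}$)
$l = 2$
$\left(-5 - 1\right) l \left(E{\left(Q{\left(2 \right)} \right)} - 68\right) = \left(-5 - 1\right) 2 \left(\sqrt{2} \sqrt{\frac{5}{2}} - 68\right) = \left(-6\right) 2 \left(\sqrt{2} \frac{\sqrt{10}}{2} - 68\right) = - 12 \left(\sqrt{5} - 68\right) = - 12 \left(-68 + \sqrt{5}\right) = 816 - 12 \sqrt{5}$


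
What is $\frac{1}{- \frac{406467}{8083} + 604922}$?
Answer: $\frac{8083}{4889178059} \approx 1.6532 \cdot 10^{-6}$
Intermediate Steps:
$\frac{1}{- \frac{406467}{8083} + 604922} = \frac{1}{\frac{4889178059}{8083}} = \frac{8083}{4889178059}$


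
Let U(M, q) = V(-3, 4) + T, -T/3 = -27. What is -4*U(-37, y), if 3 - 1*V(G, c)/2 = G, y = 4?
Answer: -372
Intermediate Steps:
V(G, c) = 6 - 2*G
T = 81 (T = -3*(-27) = 81)
U(M, q) = 93 (U(M, q) = (6 - 2*(-3)) + 81 = (6 + 6) + 81 = 12 + 81 = 93)
-4*U(-37, y) = -4*93 = -372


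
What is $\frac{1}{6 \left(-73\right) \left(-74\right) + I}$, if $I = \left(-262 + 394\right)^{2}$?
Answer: $\frac{1}{49836} \approx 2.0066 \cdot 10^{-5}$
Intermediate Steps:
$I = 17424$ ($I = 132^{2} = 17424$)
$\frac{1}{6 \left(-73\right) \left(-74\right) + I} = \frac{1}{6 \left(-73\right) \left(-74\right) + 17424} = \frac{1}{\left(-438\right) \left(-74\right) + 17424} = \frac{1}{32412 + 17424} = \frac{1}{49836}$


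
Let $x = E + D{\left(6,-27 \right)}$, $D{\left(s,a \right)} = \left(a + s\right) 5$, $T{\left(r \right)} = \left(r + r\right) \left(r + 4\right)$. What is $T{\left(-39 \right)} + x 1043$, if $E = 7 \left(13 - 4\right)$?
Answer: $-41076$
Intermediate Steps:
$T{\left(r \right)} = 2 r \left(4 + r\right)$
$D{\left(s,a \right)} = 5 a + 5 s$
$E = 63$ ($E = 7 \cdot 9 = 63$)
$x = -42$ ($x = 63 + \left(5 \left(-27\right) + 5 \cdot 6\right) = 63 + \left(-135 + 30\right) = 63 - 105 = -42$)
$T{\left(-39 \right)} + x 1043 = 2 \left(-39\right) \left(4 - 39\right) - 43806 = 2 \left(-39\right) \left(-35\right) - 43806 = 2730 - 43806 = -41076$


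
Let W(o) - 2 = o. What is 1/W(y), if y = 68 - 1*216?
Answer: -1/146 ≈ -0.0068493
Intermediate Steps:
y = -148 (y = 68 - 216 = -148)
W(o) = 2 + o
1/W(y) = 1/(2 - 148) = 1/(-146) = -1/146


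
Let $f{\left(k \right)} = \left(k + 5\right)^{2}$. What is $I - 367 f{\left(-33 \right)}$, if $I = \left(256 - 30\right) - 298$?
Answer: $-287800$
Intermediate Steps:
$I = -72$ ($I = 226 - 298 = -72$)
$f{\left(k \right)} = \left(5 + k\right)^{2}$
$I - 367 f{\left(-33 \right)} = -72 - 367 \left(5 - 33\right)^{2} = -72 - 367 \left(-28\right)^{2} = -72 - 287728 = -287800$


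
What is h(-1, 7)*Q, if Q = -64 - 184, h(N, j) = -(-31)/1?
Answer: -7688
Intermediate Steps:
h(N, j) = 31 (h(N, j) = -(-31) = -1*(-31) = 31)
Q = -248
h(-1, 7)*Q = 31*(-248) = -7688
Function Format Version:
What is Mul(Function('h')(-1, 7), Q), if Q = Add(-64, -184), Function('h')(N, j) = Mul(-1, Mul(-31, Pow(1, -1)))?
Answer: -7688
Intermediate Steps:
Function('h')(N, j) = 31 (Function('h')(N, j) = Mul(-1, Mul(-31, 1)) = Mul(-1, -31) = 31)
Q = -248
Mul(Function('h')(-1, 7), Q) = Mul(31, -248) = -7688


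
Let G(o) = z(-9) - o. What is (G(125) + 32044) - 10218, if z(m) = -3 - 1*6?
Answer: 21692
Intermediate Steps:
z(m) = -9 (z(m) = -3 - 6 = -9)
G(o) = -9 - o
(G(125) + 32044) - 10218 = ((-9 - 1*125) + 32044) - 10218 = ((-9 - 125) + 32044) - 10218 = (-134 + 32044) - 10218 = 31910 - 10218 = 21692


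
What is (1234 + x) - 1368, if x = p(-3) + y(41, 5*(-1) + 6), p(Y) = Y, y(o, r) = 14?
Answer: -123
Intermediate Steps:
x = 11 (x = -3 + 14 = 11)
(1234 + x) - 1368 = (1234 + 11) - 1368 = 1245 - 1368 = -123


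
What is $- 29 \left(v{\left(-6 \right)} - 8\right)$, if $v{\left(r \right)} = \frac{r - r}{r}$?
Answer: $232$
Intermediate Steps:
$v{\left(r \right)} = 0$ ($v{\left(r \right)} = \frac{0}{r} = 0$)
$- 29 \left(v{\left(-6 \right)} - 8\right) = - 29 \left(0 - 8\right) = \left(-29\right) \left(-8\right) = 232$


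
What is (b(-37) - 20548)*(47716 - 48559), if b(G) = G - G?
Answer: 17321964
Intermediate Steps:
b(G) = 0
(b(-37) - 20548)*(47716 - 48559) = (0 - 20548)*(47716 - 48559) = -20548*(-843) = 17321964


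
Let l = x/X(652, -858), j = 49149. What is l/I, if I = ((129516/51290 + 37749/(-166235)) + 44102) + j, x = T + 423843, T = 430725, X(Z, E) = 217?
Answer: 72862118278092/1725357520087439 ≈ 0.042230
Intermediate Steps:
x = 854568 (x = 430725 + 423843 = 854568)
I = 15901912627534/170523863 (I = ((129516/51290 + 37749/(-166235)) + 44102) + 49149 = ((129516*(1/51290) + 37749*(-1/166235)) + 44102) + 49149 = ((64758/25645 - 37749/166235) + 44102) + 49149 = (391878921/170523863 + 44102) + 49149 = 7520835284947/170523863 + 49149 = 15901912627534/170523863 ≈ 93253.)
l = 854568/217 ≈ 3938.1
l/I = 854568/(217*(15901912627534/170523863)) = (854568/217)*(170523863/15901912627534) = 72862118278092/1725357520087439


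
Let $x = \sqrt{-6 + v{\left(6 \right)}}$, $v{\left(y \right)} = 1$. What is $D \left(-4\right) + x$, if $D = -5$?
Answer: $20 + i \sqrt{5} \approx 20.0 + 2.2361 i$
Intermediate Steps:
$x = i \sqrt{5}$ ($x = \sqrt{-6 + 1} = \sqrt{-5} = i \sqrt{5} \approx 2.2361 i$)
$D \left(-4\right) + x = \left(-5\right) \left(-4\right) + i \sqrt{5} = 20 + i \sqrt{5}$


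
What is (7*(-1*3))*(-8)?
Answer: 168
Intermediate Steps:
(7*(-1*3))*(-8) = (7*(-3))*(-8) = -21*(-8) = 168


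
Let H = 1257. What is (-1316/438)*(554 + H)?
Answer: -1191638/219 ≈ -5441.3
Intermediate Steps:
(-1316/438)*(554 + H) = (-1316/438)*(554 + 1257) = -1316*1/438*1811 = -658/219*1811 = -1191638/219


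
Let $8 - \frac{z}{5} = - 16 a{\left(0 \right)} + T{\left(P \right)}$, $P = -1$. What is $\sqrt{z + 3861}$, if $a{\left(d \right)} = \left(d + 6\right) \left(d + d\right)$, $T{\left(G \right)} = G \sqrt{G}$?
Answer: $\sqrt{3901 + 5 i} \approx 62.458 + 0.04 i$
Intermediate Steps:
$T{\left(G \right)} = G^{\frac{3}{2}}$
$a{\left(d \right)} = 2 d \left(6 + d\right)$ ($a{\left(d \right)} = \left(6 + d\right) 2 d = 2 d \left(6 + d\right)$)
$z = 40 + 5 i$ ($z = 40 - 5 \left(- 16 \cdot 2 \cdot 0 \left(6 + 0\right) + \left(-1\right)^{\frac{3}{2}}\right) = 40 - 5 \left(- 16 \cdot 2 \cdot 0 \cdot 6 - i\right) = 40 - 5 \left(\left(-16\right) 0 - i\right) = 40 - 5 \left(0 - i\right) = 40 - 5 \left(- i\right) = 40 + 5 i \approx 40.0 + 5.0 i$)
$\sqrt{z + 3861} = \sqrt{\left(40 + 5 i\right) + 3861} = \sqrt{3901 + 5 i}$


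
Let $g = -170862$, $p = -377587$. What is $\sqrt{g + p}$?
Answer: $i \sqrt{548449} \approx 740.57 i$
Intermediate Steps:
$\sqrt{g + p} = \sqrt{-170862 - 377587} = \sqrt{-548449} = i \sqrt{548449}$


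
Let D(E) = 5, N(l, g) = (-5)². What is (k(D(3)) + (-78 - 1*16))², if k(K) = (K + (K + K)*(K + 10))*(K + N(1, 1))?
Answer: 20757136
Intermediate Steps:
N(l, g) = 25
k(K) = (25 + K)*(K + 2*K*(10 + K)) (k(K) = (K + (K + K)*(K + 10))*(K + 25) = (K + (2*K)*(10 + K))*(25 + K) = (K + 2*K*(10 + K))*(25 + K) = (25 + K)*(K + 2*K*(10 + K)))
(k(D(3)) + (-78 - 1*16))² = (5*(525 + 2*5² + 71*5) + (-78 - 1*16))² = (5*(525 + 2*25 + 355) + (-78 - 16))² = (5*(525 + 50 + 355) - 94)² = (5*930 - 94)² = (4650 - 94)² = 4556² = 20757136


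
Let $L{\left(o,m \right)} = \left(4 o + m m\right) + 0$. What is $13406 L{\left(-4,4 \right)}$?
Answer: $0$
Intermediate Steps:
$L{\left(o,m \right)} = m^{2} + 4 o$ ($L{\left(o,m \right)} = \left(4 o + m^{2}\right) + 0 = \left(m^{2} + 4 o\right) + 0 = m^{2} + 4 o$)
$13406 L{\left(-4,4 \right)} = 13406 \left(4^{2} + 4 \left(-4\right)\right) = 13406 \left(16 - 16\right) = 13406 \cdot 0 = 0$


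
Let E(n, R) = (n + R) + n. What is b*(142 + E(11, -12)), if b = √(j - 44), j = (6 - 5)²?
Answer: 152*I*√43 ≈ 996.73*I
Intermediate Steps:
E(n, R) = R + 2*n (E(n, R) = (R + n) + n = R + 2*n)
j = 1 (j = 1² = 1)
b = I*√43 (b = √(1 - 44) = √(-43) = I*√43 ≈ 6.5574*I)
b*(142 + E(11, -12)) = (I*√43)*(142 + (-12 + 2*11)) = (I*√43)*(142 + (-12 + 22)) = (I*√43)*(142 + 10) = (I*√43)*152 = 152*I*√43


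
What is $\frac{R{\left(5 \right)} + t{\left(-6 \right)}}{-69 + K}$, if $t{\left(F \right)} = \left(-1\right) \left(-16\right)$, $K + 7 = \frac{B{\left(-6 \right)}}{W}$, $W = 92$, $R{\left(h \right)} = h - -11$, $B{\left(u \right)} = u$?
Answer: $- \frac{1472}{3499} \approx -0.42069$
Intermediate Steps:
$R{\left(h \right)} = 11 + h$ ($R{\left(h \right)} = h + 11 = 11 + h$)
$K = - \frac{325}{46}$ ($K = -7 - \frac{6}{92} = -7 - \frac{3}{46} = - \frac{325}{46} \approx -7.0652$)
$t{\left(F \right)} = 16$
$\frac{R{\left(5 \right)} + t{\left(-6 \right)}}{-69 + K} = \frac{\left(11 + 5\right) + 16}{-69 - \frac{325}{46}} = \frac{16 + 16}{- \frac{3499}{46}} = 32 \left(- \frac{46}{3499}\right) = - \frac{1472}{3499}$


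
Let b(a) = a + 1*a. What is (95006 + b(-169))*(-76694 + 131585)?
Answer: 5196421188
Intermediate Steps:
b(a) = 2*a (b(a) = a + a = 2*a)
(95006 + b(-169))*(-76694 + 131585) = (95006 + 2*(-169))*(-76694 + 131585) = (95006 - 338)*54891 = 94668*54891 = 5196421188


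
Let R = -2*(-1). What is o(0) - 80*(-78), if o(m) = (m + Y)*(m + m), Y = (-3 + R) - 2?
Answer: 6240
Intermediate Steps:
R = 2
Y = -3 (Y = (-3 + 2) - 2 = -1 - 2 = -3)
o(m) = 2*m*(-3 + m) (o(m) = (m - 3)*(m + m) = (-3 + m)*(2*m) = 2*m*(-3 + m))
o(0) - 80*(-78) = 2*0*(-3 + 0) - 80*(-78) = 2*0*(-3) + 6240 = 0 + 6240 = 6240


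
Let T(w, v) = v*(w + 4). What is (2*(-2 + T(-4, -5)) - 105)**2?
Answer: 11881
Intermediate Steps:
T(w, v) = v*(4 + w)
(2*(-2 + T(-4, -5)) - 105)**2 = (2*(-2 - 5*(4 - 4)) - 105)**2 = (2*(-2 - 5*0) - 105)**2 = (2*(-2 + 0) - 105)**2 = (2*(-2) - 105)**2 = (-4 - 105)**2 = (-109)**2 = 11881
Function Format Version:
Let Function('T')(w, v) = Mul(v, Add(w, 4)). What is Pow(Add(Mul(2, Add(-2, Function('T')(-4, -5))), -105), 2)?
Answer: 11881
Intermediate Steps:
Function('T')(w, v) = Mul(v, Add(4, w))
Pow(Add(Mul(2, Add(-2, Function('T')(-4, -5))), -105), 2) = Pow(Add(Mul(2, Add(-2, Mul(-5, Add(4, -4)))), -105), 2) = Pow(Add(Mul(2, Add(-2, Mul(-5, 0))), -105), 2) = Pow(Add(Mul(2, Add(-2, 0)), -105), 2) = Pow(Add(Mul(2, -2), -105), 2) = Pow(Add(-4, -105), 2) = Pow(-109, 2) = 11881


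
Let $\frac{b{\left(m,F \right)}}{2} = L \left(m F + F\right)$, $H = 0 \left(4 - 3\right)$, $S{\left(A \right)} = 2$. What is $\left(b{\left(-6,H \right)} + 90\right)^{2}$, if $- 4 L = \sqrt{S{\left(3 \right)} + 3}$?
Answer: $8100$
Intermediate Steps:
$H = 0$ ($H = 0 \cdot 1 = 0$)
$L = - \frac{\sqrt{5}}{4}$ ($L = - \frac{\sqrt{2 + 3}}{4} = - \frac{\sqrt{5}}{4} \approx -0.55902$)
$b{\left(m,F \right)} = - \frac{\sqrt{5} \left(F + F m\right)}{2}$ ($b{\left(m,F \right)} = 2 - \frac{\sqrt{5}}{4} \left(m F + F\right) = 2 - \frac{\sqrt{5}}{4} \left(F m + F\right) = 2 - \frac{\sqrt{5}}{4} \left(F + F m\right) = 2 \left(- \frac{\sqrt{5} \left(F + F m\right)}{4}\right) = - \frac{\sqrt{5} \left(F + F m\right)}{2}$)
$\left(b{\left(-6,H \right)} + 90\right)^{2} = \left(\left(- \frac{1}{2}\right) 0 \sqrt{5} \left(1 - 6\right) + 90\right)^{2} = \left(\left(- \frac{1}{2}\right) 0 \sqrt{5} \left(-5\right) + 90\right)^{2} = \left(0 + 90\right)^{2} = 90^{2} = 8100$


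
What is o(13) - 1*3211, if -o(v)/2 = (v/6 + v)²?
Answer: -66079/18 ≈ -3671.1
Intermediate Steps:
o(v) = -49*v²/18 (o(v) = -2*(v/6 + v)² = -2*49*v²/36 = -49*v²/18)
o(13) - 1*3211 = -49/18*13² - 1*3211 = -49/18*169 - 3211 = -8281/18 - 3211 = -66079/18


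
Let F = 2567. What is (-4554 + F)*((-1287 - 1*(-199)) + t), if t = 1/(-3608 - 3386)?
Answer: 15120022851/6994 ≈ 2.1619e+6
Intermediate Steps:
t = -1/6994 (t = 1/(-6994) = -1/6994 ≈ -0.00014298)
(-4554 + F)*((-1287 - 1*(-199)) + t) = (-4554 + 2567)*((-1287 - 1*(-199)) - 1/6994) = -1987*((-1287 + 199) - 1/6994) = -1987*(-1088 - 1/6994) = -1987*(-7609473/6994) = 15120022851/6994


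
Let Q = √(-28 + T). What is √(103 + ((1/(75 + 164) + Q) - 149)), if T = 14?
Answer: √(-2627327 + 57121*I*√14)/239 ≈ 0.27562 + 6.7876*I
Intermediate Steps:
Q = I*√14 (Q = √(-28 + 14) = √(-14) = I*√14 ≈ 3.7417*I)
√(103 + ((1/(75 + 164) + Q) - 149)) = √(103 + ((1/(75 + 164) + I*√14) - 149)) = √(103 + ((1/239 + I*√14) - 149)) = √(103 + (-35610/239 + I*√14)) = √(-10993/239 + I*√14)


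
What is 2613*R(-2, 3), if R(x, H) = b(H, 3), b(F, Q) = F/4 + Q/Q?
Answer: 18291/4 ≈ 4572.8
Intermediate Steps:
b(F, Q) = 1 + F/4 (b(F, Q) = F*(¼) + 1 = F/4 + 1 = 1 + F/4)
R(x, H) = 1 + H/4
2613*R(-2, 3) = 2613*(1 + (¼)*3) = 2613*(1 + ¾) = 2613*(7/4) = 18291/4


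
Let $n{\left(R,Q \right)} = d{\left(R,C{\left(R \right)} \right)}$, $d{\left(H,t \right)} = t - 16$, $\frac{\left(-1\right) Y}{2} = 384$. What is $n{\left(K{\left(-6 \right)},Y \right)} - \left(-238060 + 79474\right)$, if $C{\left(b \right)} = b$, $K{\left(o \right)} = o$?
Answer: $158564$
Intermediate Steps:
$Y = -768$ ($Y = \left(-2\right) 384 = -768$)
$d{\left(H,t \right)} = -16 + t$
$n{\left(R,Q \right)} = -16 + R$
$n{\left(K{\left(-6 \right)},Y \right)} - \left(-238060 + 79474\right) = \left(-16 - 6\right) - \left(-238060 + 79474\right) = -22 - -158586 = -22 + 158586 = 158564$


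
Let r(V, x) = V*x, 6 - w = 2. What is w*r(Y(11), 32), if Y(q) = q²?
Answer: 15488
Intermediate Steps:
w = 4 (w = 6 - 1*2 = 6 - 2 = 4)
w*r(Y(11), 32) = 4*(11²*32) = 4*(121*32) = 4*3872 = 15488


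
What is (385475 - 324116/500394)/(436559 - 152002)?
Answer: 96444526517/71195307729 ≈ 1.3546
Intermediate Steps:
(385475 - 324116/500394)/(436559 - 152002) = (385475 - 324116*1/500394)/284557 = (385475 - 162058/250197)*(1/284557) = (96444526517/250197)*(1/284557) = 96444526517/71195307729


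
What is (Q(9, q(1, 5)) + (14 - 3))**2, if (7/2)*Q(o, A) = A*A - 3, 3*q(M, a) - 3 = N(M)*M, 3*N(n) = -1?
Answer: 34562641/321489 ≈ 107.51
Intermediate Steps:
N(n) = -1/3 (N(n) = (1/3)*(-1) = -1/3)
q(M, a) = 1 - M/9 (q(M, a) = 1 + (-M/3)/3 = 1 - M/9)
Q(o, A) = -6/7 + 2*A**2/7 (Q(o, A) = 2*(A*A - 3)/7 = 2*(A**2 - 3)/7 = 2*(-3 + A**2)/7 = -6/7 + 2*A**2/7)
(Q(9, q(1, 5)) + (14 - 3))**2 = ((-6/7 + 2*(1 - 1/9*1)**2/7) + (14 - 3))**2 = ((-6/7 + 2*(1 - 1/9)**2/7) + 11)**2 = ((-6/7 + 2*(8/9)**2/7) + 11)**2 = ((-6/7 + (2/7)*(64/81)) + 11)**2 = ((-6/7 + 128/567) + 11)**2 = (-358/567 + 11)**2 = (5879/567)**2 = 34562641/321489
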